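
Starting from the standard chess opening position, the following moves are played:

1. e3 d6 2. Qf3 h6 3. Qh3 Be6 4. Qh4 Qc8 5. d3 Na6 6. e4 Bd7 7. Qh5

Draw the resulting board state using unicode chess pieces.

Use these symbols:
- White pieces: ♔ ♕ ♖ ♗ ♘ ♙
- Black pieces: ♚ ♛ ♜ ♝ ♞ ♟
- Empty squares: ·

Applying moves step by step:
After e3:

♜ ♞ ♝ ♛ ♚ ♝ ♞ ♜
♟ ♟ ♟ ♟ ♟ ♟ ♟ ♟
· · · · · · · ·
· · · · · · · ·
· · · · · · · ·
· · · · ♙ · · ·
♙ ♙ ♙ ♙ · ♙ ♙ ♙
♖ ♘ ♗ ♕ ♔ ♗ ♘ ♖


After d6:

♜ ♞ ♝ ♛ ♚ ♝ ♞ ♜
♟ ♟ ♟ · ♟ ♟ ♟ ♟
· · · ♟ · · · ·
· · · · · · · ·
· · · · · · · ·
· · · · ♙ · · ·
♙ ♙ ♙ ♙ · ♙ ♙ ♙
♖ ♘ ♗ ♕ ♔ ♗ ♘ ♖


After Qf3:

♜ ♞ ♝ ♛ ♚ ♝ ♞ ♜
♟ ♟ ♟ · ♟ ♟ ♟ ♟
· · · ♟ · · · ·
· · · · · · · ·
· · · · · · · ·
· · · · ♙ ♕ · ·
♙ ♙ ♙ ♙ · ♙ ♙ ♙
♖ ♘ ♗ · ♔ ♗ ♘ ♖


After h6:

♜ ♞ ♝ ♛ ♚ ♝ ♞ ♜
♟ ♟ ♟ · ♟ ♟ ♟ ·
· · · ♟ · · · ♟
· · · · · · · ·
· · · · · · · ·
· · · · ♙ ♕ · ·
♙ ♙ ♙ ♙ · ♙ ♙ ♙
♖ ♘ ♗ · ♔ ♗ ♘ ♖


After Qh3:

♜ ♞ ♝ ♛ ♚ ♝ ♞ ♜
♟ ♟ ♟ · ♟ ♟ ♟ ·
· · · ♟ · · · ♟
· · · · · · · ·
· · · · · · · ·
· · · · ♙ · · ♕
♙ ♙ ♙ ♙ · ♙ ♙ ♙
♖ ♘ ♗ · ♔ ♗ ♘ ♖


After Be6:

♜ ♞ · ♛ ♚ ♝ ♞ ♜
♟ ♟ ♟ · ♟ ♟ ♟ ·
· · · ♟ ♝ · · ♟
· · · · · · · ·
· · · · · · · ·
· · · · ♙ · · ♕
♙ ♙ ♙ ♙ · ♙ ♙ ♙
♖ ♘ ♗ · ♔ ♗ ♘ ♖


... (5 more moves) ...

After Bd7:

♜ · ♛ · ♚ ♝ ♞ ♜
♟ ♟ ♟ ♝ ♟ ♟ ♟ ·
♞ · · ♟ · · · ♟
· · · · · · · ·
· · · · ♙ · · ♕
· · · ♙ · · · ·
♙ ♙ ♙ · · ♙ ♙ ♙
♖ ♘ ♗ · ♔ ♗ ♘ ♖


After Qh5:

♜ · ♛ · ♚ ♝ ♞ ♜
♟ ♟ ♟ ♝ ♟ ♟ ♟ ·
♞ · · ♟ · · · ♟
· · · · · · · ♕
· · · · ♙ · · ·
· · · ♙ · · · ·
♙ ♙ ♙ · · ♙ ♙ ♙
♖ ♘ ♗ · ♔ ♗ ♘ ♖



  a b c d e f g h
  ─────────────────
8│♜ · ♛ · ♚ ♝ ♞ ♜│8
7│♟ ♟ ♟ ♝ ♟ ♟ ♟ ·│7
6│♞ · · ♟ · · · ♟│6
5│· · · · · · · ♕│5
4│· · · · ♙ · · ·│4
3│· · · ♙ · · · ·│3
2│♙ ♙ ♙ · · ♙ ♙ ♙│2
1│♖ ♘ ♗ · ♔ ♗ ♘ ♖│1
  ─────────────────
  a b c d e f g h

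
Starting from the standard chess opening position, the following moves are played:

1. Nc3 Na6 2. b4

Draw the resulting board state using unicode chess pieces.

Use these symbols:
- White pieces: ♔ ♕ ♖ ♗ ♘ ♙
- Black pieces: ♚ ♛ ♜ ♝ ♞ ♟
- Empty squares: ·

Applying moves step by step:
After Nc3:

♜ ♞ ♝ ♛ ♚ ♝ ♞ ♜
♟ ♟ ♟ ♟ ♟ ♟ ♟ ♟
· · · · · · · ·
· · · · · · · ·
· · · · · · · ·
· · ♘ · · · · ·
♙ ♙ ♙ ♙ ♙ ♙ ♙ ♙
♖ · ♗ ♕ ♔ ♗ ♘ ♖


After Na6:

♜ · ♝ ♛ ♚ ♝ ♞ ♜
♟ ♟ ♟ ♟ ♟ ♟ ♟ ♟
♞ · · · · · · ·
· · · · · · · ·
· · · · · · · ·
· · ♘ · · · · ·
♙ ♙ ♙ ♙ ♙ ♙ ♙ ♙
♖ · ♗ ♕ ♔ ♗ ♘ ♖


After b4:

♜ · ♝ ♛ ♚ ♝ ♞ ♜
♟ ♟ ♟ ♟ ♟ ♟ ♟ ♟
♞ · · · · · · ·
· · · · · · · ·
· ♙ · · · · · ·
· · ♘ · · · · ·
♙ · ♙ ♙ ♙ ♙ ♙ ♙
♖ · ♗ ♕ ♔ ♗ ♘ ♖



  a b c d e f g h
  ─────────────────
8│♜ · ♝ ♛ ♚ ♝ ♞ ♜│8
7│♟ ♟ ♟ ♟ ♟ ♟ ♟ ♟│7
6│♞ · · · · · · ·│6
5│· · · · · · · ·│5
4│· ♙ · · · · · ·│4
3│· · ♘ · · · · ·│3
2│♙ · ♙ ♙ ♙ ♙ ♙ ♙│2
1│♖ · ♗ ♕ ♔ ♗ ♘ ♖│1
  ─────────────────
  a b c d e f g h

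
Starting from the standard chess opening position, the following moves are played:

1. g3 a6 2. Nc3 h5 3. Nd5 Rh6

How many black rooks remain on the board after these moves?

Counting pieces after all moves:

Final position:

  a b c d e f g h
  ─────────────────
8│♜ ♞ ♝ ♛ ♚ ♝ ♞ ·│8
7│· ♟ ♟ ♟ ♟ ♟ ♟ ·│7
6│♟ · · · · · · ♜│6
5│· · · ♘ · · · ♟│5
4│· · · · · · · ·│4
3│· · · · · · ♙ ·│3
2│♙ ♙ ♙ ♙ ♙ ♙ · ♙│2
1│♖ · ♗ ♕ ♔ ♗ ♘ ♖│1
  ─────────────────
  a b c d e f g h


2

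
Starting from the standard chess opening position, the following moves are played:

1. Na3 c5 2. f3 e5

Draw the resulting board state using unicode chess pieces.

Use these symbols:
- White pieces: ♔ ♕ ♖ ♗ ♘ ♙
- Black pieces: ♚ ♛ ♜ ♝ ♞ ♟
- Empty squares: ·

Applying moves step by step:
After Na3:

♜ ♞ ♝ ♛ ♚ ♝ ♞ ♜
♟ ♟ ♟ ♟ ♟ ♟ ♟ ♟
· · · · · · · ·
· · · · · · · ·
· · · · · · · ·
♘ · · · · · · ·
♙ ♙ ♙ ♙ ♙ ♙ ♙ ♙
♖ · ♗ ♕ ♔ ♗ ♘ ♖


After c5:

♜ ♞ ♝ ♛ ♚ ♝ ♞ ♜
♟ ♟ · ♟ ♟ ♟ ♟ ♟
· · · · · · · ·
· · ♟ · · · · ·
· · · · · · · ·
♘ · · · · · · ·
♙ ♙ ♙ ♙ ♙ ♙ ♙ ♙
♖ · ♗ ♕ ♔ ♗ ♘ ♖


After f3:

♜ ♞ ♝ ♛ ♚ ♝ ♞ ♜
♟ ♟ · ♟ ♟ ♟ ♟ ♟
· · · · · · · ·
· · ♟ · · · · ·
· · · · · · · ·
♘ · · · · ♙ · ·
♙ ♙ ♙ ♙ ♙ · ♙ ♙
♖ · ♗ ♕ ♔ ♗ ♘ ♖


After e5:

♜ ♞ ♝ ♛ ♚ ♝ ♞ ♜
♟ ♟ · ♟ · ♟ ♟ ♟
· · · · · · · ·
· · ♟ · ♟ · · ·
· · · · · · · ·
♘ · · · · ♙ · ·
♙ ♙ ♙ ♙ ♙ · ♙ ♙
♖ · ♗ ♕ ♔ ♗ ♘ ♖



  a b c d e f g h
  ─────────────────
8│♜ ♞ ♝ ♛ ♚ ♝ ♞ ♜│8
7│♟ ♟ · ♟ · ♟ ♟ ♟│7
6│· · · · · · · ·│6
5│· · ♟ · ♟ · · ·│5
4│· · · · · · · ·│4
3│♘ · · · · ♙ · ·│3
2│♙ ♙ ♙ ♙ ♙ · ♙ ♙│2
1│♖ · ♗ ♕ ♔ ♗ ♘ ♖│1
  ─────────────────
  a b c d e f g h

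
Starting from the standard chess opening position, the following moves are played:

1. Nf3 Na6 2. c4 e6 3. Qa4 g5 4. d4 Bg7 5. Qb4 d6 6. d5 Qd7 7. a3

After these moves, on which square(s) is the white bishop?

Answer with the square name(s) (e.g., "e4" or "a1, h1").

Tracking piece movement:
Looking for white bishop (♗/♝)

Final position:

  a b c d e f g h
  ─────────────────
8│♜ · ♝ · ♚ · ♞ ♜│8
7│♟ ♟ ♟ ♛ · ♟ ♝ ♟│7
6│♞ · · ♟ ♟ · · ·│6
5│· · · ♙ · · ♟ ·│5
4│· ♕ ♙ · · · · ·│4
3│♙ · · · · ♘ · ·│3
2│· ♙ · · ♙ ♙ ♙ ♙│2
1│♖ ♘ ♗ · ♔ ♗ · ♖│1
  ─────────────────
  a b c d e f g h


c1, f1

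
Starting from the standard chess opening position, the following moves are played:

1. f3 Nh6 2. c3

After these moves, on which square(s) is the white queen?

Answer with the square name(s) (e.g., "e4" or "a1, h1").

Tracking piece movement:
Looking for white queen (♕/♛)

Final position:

  a b c d e f g h
  ─────────────────
8│♜ ♞ ♝ ♛ ♚ ♝ · ♜│8
7│♟ ♟ ♟ ♟ ♟ ♟ ♟ ♟│7
6│· · · · · · · ♞│6
5│· · · · · · · ·│5
4│· · · · · · · ·│4
3│· · ♙ · · ♙ · ·│3
2│♙ ♙ · ♙ ♙ · ♙ ♙│2
1│♖ ♘ ♗ ♕ ♔ ♗ ♘ ♖│1
  ─────────────────
  a b c d e f g h


d1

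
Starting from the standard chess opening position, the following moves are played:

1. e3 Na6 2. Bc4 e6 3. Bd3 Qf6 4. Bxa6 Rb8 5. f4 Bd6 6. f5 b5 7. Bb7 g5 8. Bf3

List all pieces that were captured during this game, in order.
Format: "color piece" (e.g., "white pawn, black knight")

Tracking captures:
  Bxa6: captured black knight

black knight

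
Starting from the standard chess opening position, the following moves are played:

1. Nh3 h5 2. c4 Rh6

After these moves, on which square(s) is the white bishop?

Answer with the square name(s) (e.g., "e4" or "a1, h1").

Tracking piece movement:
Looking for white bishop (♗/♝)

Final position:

  a b c d e f g h
  ─────────────────
8│♜ ♞ ♝ ♛ ♚ ♝ ♞ ·│8
7│♟ ♟ ♟ ♟ ♟ ♟ ♟ ·│7
6│· · · · · · · ♜│6
5│· · · · · · · ♟│5
4│· · ♙ · · · · ·│4
3│· · · · · · · ♘│3
2│♙ ♙ · ♙ ♙ ♙ ♙ ♙│2
1│♖ ♘ ♗ ♕ ♔ ♗ · ♖│1
  ─────────────────
  a b c d e f g h


c1, f1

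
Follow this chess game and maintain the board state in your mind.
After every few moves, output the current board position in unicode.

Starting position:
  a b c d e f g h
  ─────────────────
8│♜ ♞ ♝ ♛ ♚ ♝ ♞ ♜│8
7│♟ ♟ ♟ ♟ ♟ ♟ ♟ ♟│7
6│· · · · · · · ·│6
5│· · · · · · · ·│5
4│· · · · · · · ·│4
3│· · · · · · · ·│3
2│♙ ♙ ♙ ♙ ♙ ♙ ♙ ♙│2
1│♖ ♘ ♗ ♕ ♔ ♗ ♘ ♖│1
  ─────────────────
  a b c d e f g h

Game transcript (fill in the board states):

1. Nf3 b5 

  a b c d e f g h
  ─────────────────
8│♜ ♞ ♝ ♛ ♚ ♝ ♞ ♜│8
7│♟ · ♟ ♟ ♟ ♟ ♟ ♟│7
6│· · · · · · · ·│6
5│· ♟ · · · · · ·│5
4│· · · · · · · ·│4
3│· · · · · ♘ · ·│3
2│♙ ♙ ♙ ♙ ♙ ♙ ♙ ♙│2
1│♖ ♘ ♗ ♕ ♔ ♗ · ♖│1
  ─────────────────
  a b c d e f g h

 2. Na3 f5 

  a b c d e f g h
  ─────────────────
8│♜ ♞ ♝ ♛ ♚ ♝ ♞ ♜│8
7│♟ · ♟ ♟ ♟ · ♟ ♟│7
6│· · · · · · · ·│6
5│· ♟ · · · ♟ · ·│5
4│· · · · · · · ·│4
3│♘ · · · · ♘ · ·│3
2│♙ ♙ ♙ ♙ ♙ ♙ ♙ ♙│2
1│♖ · ♗ ♕ ♔ ♗ · ♖│1
  ─────────────────
  a b c d e f g h

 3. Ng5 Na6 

  a b c d e f g h
  ─────────────────
8│♜ · ♝ ♛ ♚ ♝ ♞ ♜│8
7│♟ · ♟ ♟ ♟ · ♟ ♟│7
6│♞ · · · · · · ·│6
5│· ♟ · · · ♟ ♘ ·│5
4│· · · · · · · ·│4
3│♘ · · · · · · ·│3
2│♙ ♙ ♙ ♙ ♙ ♙ ♙ ♙│2
1│♖ · ♗ ♕ ♔ ♗ · ♖│1
  ─────────────────
  a b c d e f g h

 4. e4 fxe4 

  a b c d e f g h
  ─────────────────
8│♜ · ♝ ♛ ♚ ♝ ♞ ♜│8
7│♟ · ♟ ♟ ♟ · ♟ ♟│7
6│♞ · · · · · · ·│6
5│· ♟ · · · · ♘ ·│5
4│· · · · ♟ · · ·│4
3│♘ · · · · · · ·│3
2│♙ ♙ ♙ ♙ · ♙ ♙ ♙│2
1│♖ · ♗ ♕ ♔ ♗ · ♖│1
  ─────────────────
  a b c d e f g h

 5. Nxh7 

  a b c d e f g h
  ─────────────────
8│♜ · ♝ ♛ ♚ ♝ ♞ ♜│8
7│♟ · ♟ ♟ ♟ · ♟ ♘│7
6│♞ · · · · · · ·│6
5│· ♟ · · · · · ·│5
4│· · · · ♟ · · ·│4
3│♘ · · · · · · ·│3
2│♙ ♙ ♙ ♙ · ♙ ♙ ♙│2
1│♖ · ♗ ♕ ♔ ♗ · ♖│1
  ─────────────────
  a b c d e f g h


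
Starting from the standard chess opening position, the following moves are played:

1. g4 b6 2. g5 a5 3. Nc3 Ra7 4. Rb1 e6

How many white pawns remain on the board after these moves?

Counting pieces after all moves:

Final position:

  a b c d e f g h
  ─────────────────
8│· ♞ ♝ ♛ ♚ ♝ ♞ ♜│8
7│♜ · ♟ ♟ · ♟ ♟ ♟│7
6│· ♟ · · ♟ · · ·│6
5│♟ · · · · · ♙ ·│5
4│· · · · · · · ·│4
3│· · ♘ · · · · ·│3
2│♙ ♙ ♙ ♙ ♙ ♙ · ♙│2
1│· ♖ ♗ ♕ ♔ ♗ ♘ ♖│1
  ─────────────────
  a b c d e f g h


8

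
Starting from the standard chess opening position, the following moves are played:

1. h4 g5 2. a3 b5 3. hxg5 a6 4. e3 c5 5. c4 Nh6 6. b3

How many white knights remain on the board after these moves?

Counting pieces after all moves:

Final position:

  a b c d e f g h
  ─────────────────
8│♜ ♞ ♝ ♛ ♚ ♝ · ♜│8
7│· · · ♟ ♟ ♟ · ♟│7
6│♟ · · · · · · ♞│6
5│· ♟ ♟ · · · ♙ ·│5
4│· · ♙ · · · · ·│4
3│♙ ♙ · · ♙ · · ·│3
2│· · · ♙ · ♙ ♙ ·│2
1│♖ ♘ ♗ ♕ ♔ ♗ ♘ ♖│1
  ─────────────────
  a b c d e f g h


2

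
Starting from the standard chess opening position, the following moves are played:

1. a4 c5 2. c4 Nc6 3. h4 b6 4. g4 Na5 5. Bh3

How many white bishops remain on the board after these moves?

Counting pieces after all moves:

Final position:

  a b c d e f g h
  ─────────────────
8│♜ · ♝ ♛ ♚ ♝ ♞ ♜│8
7│♟ · · ♟ ♟ ♟ ♟ ♟│7
6│· ♟ · · · · · ·│6
5│♞ · ♟ · · · · ·│5
4│♙ · ♙ · · · ♙ ♙│4
3│· · · · · · · ♗│3
2│· ♙ · ♙ ♙ ♙ · ·│2
1│♖ ♘ ♗ ♕ ♔ · ♘ ♖│1
  ─────────────────
  a b c d e f g h


2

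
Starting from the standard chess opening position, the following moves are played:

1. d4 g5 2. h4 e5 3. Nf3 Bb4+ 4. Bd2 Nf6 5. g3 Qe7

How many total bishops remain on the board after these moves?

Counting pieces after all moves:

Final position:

  a b c d e f g h
  ─────────────────
8│♜ ♞ ♝ · ♚ · · ♜│8
7│♟ ♟ ♟ ♟ ♛ ♟ · ♟│7
6│· · · · · ♞ · ·│6
5│· · · · ♟ · ♟ ·│5
4│· ♝ · ♙ · · · ♙│4
3│· · · · · ♘ ♙ ·│3
2│♙ ♙ ♙ ♗ ♙ ♙ · ·│2
1│♖ ♘ · ♕ ♔ ♗ · ♖│1
  ─────────────────
  a b c d e f g h


4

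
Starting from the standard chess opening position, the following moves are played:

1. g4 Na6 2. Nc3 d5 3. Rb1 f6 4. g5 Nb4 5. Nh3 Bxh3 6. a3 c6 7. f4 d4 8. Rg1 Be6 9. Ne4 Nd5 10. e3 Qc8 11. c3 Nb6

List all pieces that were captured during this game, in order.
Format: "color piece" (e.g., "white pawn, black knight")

Tracking captures:
  Bxh3: captured white knight

white knight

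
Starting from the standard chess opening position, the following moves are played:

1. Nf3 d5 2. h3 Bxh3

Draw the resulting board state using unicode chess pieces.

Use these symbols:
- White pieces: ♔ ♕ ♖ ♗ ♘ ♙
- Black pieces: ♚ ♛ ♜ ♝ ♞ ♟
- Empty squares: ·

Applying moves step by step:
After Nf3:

♜ ♞ ♝ ♛ ♚ ♝ ♞ ♜
♟ ♟ ♟ ♟ ♟ ♟ ♟ ♟
· · · · · · · ·
· · · · · · · ·
· · · · · · · ·
· · · · · ♘ · ·
♙ ♙ ♙ ♙ ♙ ♙ ♙ ♙
♖ ♘ ♗ ♕ ♔ ♗ · ♖


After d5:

♜ ♞ ♝ ♛ ♚ ♝ ♞ ♜
♟ ♟ ♟ · ♟ ♟ ♟ ♟
· · · · · · · ·
· · · ♟ · · · ·
· · · · · · · ·
· · · · · ♘ · ·
♙ ♙ ♙ ♙ ♙ ♙ ♙ ♙
♖ ♘ ♗ ♕ ♔ ♗ · ♖


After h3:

♜ ♞ ♝ ♛ ♚ ♝ ♞ ♜
♟ ♟ ♟ · ♟ ♟ ♟ ♟
· · · · · · · ·
· · · ♟ · · · ·
· · · · · · · ·
· · · · · ♘ · ♙
♙ ♙ ♙ ♙ ♙ ♙ ♙ ·
♖ ♘ ♗ ♕ ♔ ♗ · ♖


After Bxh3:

♜ ♞ · ♛ ♚ ♝ ♞ ♜
♟ ♟ ♟ · ♟ ♟ ♟ ♟
· · · · · · · ·
· · · ♟ · · · ·
· · · · · · · ·
· · · · · ♘ · ♝
♙ ♙ ♙ ♙ ♙ ♙ ♙ ·
♖ ♘ ♗ ♕ ♔ ♗ · ♖



  a b c d e f g h
  ─────────────────
8│♜ ♞ · ♛ ♚ ♝ ♞ ♜│8
7│♟ ♟ ♟ · ♟ ♟ ♟ ♟│7
6│· · · · · · · ·│6
5│· · · ♟ · · · ·│5
4│· · · · · · · ·│4
3│· · · · · ♘ · ♝│3
2│♙ ♙ ♙ ♙ ♙ ♙ ♙ ·│2
1│♖ ♘ ♗ ♕ ♔ ♗ · ♖│1
  ─────────────────
  a b c d e f g h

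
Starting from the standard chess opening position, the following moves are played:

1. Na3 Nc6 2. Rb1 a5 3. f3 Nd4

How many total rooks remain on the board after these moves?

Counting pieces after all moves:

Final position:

  a b c d e f g h
  ─────────────────
8│♜ · ♝ ♛ ♚ ♝ ♞ ♜│8
7│· ♟ ♟ ♟ ♟ ♟ ♟ ♟│7
6│· · · · · · · ·│6
5│♟ · · · · · · ·│5
4│· · · ♞ · · · ·│4
3│♘ · · · · ♙ · ·│3
2│♙ ♙ ♙ ♙ ♙ · ♙ ♙│2
1│· ♖ ♗ ♕ ♔ ♗ ♘ ♖│1
  ─────────────────
  a b c d e f g h


4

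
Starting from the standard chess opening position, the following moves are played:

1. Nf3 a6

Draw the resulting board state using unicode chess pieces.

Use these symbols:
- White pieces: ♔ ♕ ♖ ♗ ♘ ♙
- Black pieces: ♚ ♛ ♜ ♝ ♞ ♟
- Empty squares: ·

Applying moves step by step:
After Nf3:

♜ ♞ ♝ ♛ ♚ ♝ ♞ ♜
♟ ♟ ♟ ♟ ♟ ♟ ♟ ♟
· · · · · · · ·
· · · · · · · ·
· · · · · · · ·
· · · · · ♘ · ·
♙ ♙ ♙ ♙ ♙ ♙ ♙ ♙
♖ ♘ ♗ ♕ ♔ ♗ · ♖


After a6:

♜ ♞ ♝ ♛ ♚ ♝ ♞ ♜
· ♟ ♟ ♟ ♟ ♟ ♟ ♟
♟ · · · · · · ·
· · · · · · · ·
· · · · · · · ·
· · · · · ♘ · ·
♙ ♙ ♙ ♙ ♙ ♙ ♙ ♙
♖ ♘ ♗ ♕ ♔ ♗ · ♖



  a b c d e f g h
  ─────────────────
8│♜ ♞ ♝ ♛ ♚ ♝ ♞ ♜│8
7│· ♟ ♟ ♟ ♟ ♟ ♟ ♟│7
6│♟ · · · · · · ·│6
5│· · · · · · · ·│5
4│· · · · · · · ·│4
3│· · · · · ♘ · ·│3
2│♙ ♙ ♙ ♙ ♙ ♙ ♙ ♙│2
1│♖ ♘ ♗ ♕ ♔ ♗ · ♖│1
  ─────────────────
  a b c d e f g h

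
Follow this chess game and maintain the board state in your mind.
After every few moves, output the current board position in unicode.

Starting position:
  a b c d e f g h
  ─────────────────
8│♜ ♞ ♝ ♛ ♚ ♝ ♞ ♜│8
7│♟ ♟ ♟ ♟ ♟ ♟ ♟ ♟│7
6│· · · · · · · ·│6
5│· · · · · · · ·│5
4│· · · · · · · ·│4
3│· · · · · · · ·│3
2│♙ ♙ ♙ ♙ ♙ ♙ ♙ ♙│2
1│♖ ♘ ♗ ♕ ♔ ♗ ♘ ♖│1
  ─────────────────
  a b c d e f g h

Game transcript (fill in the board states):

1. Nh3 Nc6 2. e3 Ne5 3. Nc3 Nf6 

  a b c d e f g h
  ─────────────────
8│♜ · ♝ ♛ ♚ ♝ · ♜│8
7│♟ ♟ ♟ ♟ ♟ ♟ ♟ ♟│7
6│· · · · · ♞ · ·│6
5│· · · · ♞ · · ·│5
4│· · · · · · · ·│4
3│· · ♘ · ♙ · · ♘│3
2│♙ ♙ ♙ ♙ · ♙ ♙ ♙│2
1│♖ · ♗ ♕ ♔ ♗ · ♖│1
  ─────────────────
  a b c d e f g h

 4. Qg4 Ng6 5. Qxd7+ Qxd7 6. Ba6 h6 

  a b c d e f g h
  ─────────────────
8│♜ · ♝ · ♚ ♝ · ♜│8
7│♟ ♟ ♟ ♛ ♟ ♟ ♟ ·│7
6│♗ · · · · ♞ ♞ ♟│6
5│· · · · · · · ·│5
4│· · · · · · · ·│4
3│· · ♘ · ♙ · · ♘│3
2│♙ ♙ ♙ ♙ · ♙ ♙ ♙│2
1│♖ · ♗ · ♔ · · ♖│1
  ─────────────────
  a b c d e f g h

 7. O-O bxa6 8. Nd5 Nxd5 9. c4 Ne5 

  a b c d e f g h
  ─────────────────
8│♜ · ♝ · ♚ ♝ · ♜│8
7│♟ · ♟ ♛ ♟ ♟ ♟ ·│7
6│♟ · · · · · · ♟│6
5│· · · ♞ ♞ · · ·│5
4│· · ♙ · · · · ·│4
3│· · · · ♙ · · ♘│3
2│♙ ♙ · ♙ · ♙ ♙ ♙│2
1│♖ · ♗ · · ♖ ♔ ·│1
  ─────────────────
  a b c d e f g h

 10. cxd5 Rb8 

  a b c d e f g h
  ─────────────────
8│· ♜ ♝ · ♚ ♝ · ♜│8
7│♟ · ♟ ♛ ♟ ♟ ♟ ·│7
6│♟ · · · · · · ♟│6
5│· · · ♙ ♞ · · ·│5
4│· · · · · · · ·│4
3│· · · · ♙ · · ♘│3
2│♙ ♙ · ♙ · ♙ ♙ ♙│2
1│♖ · ♗ · · ♖ ♔ ·│1
  ─────────────────
  a b c d e f g h


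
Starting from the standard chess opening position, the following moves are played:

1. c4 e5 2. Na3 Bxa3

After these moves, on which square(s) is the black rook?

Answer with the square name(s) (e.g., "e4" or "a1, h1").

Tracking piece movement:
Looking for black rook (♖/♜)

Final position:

  a b c d e f g h
  ─────────────────
8│♜ ♞ ♝ ♛ ♚ · ♞ ♜│8
7│♟ ♟ ♟ ♟ · ♟ ♟ ♟│7
6│· · · · · · · ·│6
5│· · · · ♟ · · ·│5
4│· · ♙ · · · · ·│4
3│♝ · · · · · · ·│3
2│♙ ♙ · ♙ ♙ ♙ ♙ ♙│2
1│♖ · ♗ ♕ ♔ ♗ ♘ ♖│1
  ─────────────────
  a b c d e f g h


a8, h8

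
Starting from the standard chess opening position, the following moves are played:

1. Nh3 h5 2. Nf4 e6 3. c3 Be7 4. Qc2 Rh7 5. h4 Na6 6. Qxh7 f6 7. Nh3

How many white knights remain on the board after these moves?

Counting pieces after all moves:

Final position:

  a b c d e f g h
  ─────────────────
8│♜ · ♝ ♛ ♚ · ♞ ·│8
7│♟ ♟ ♟ ♟ ♝ · ♟ ♕│7
6│♞ · · · ♟ ♟ · ·│6
5│· · · · · · · ♟│5
4│· · · · · · · ♙│4
3│· · ♙ · · · · ♘│3
2│♙ ♙ · ♙ ♙ ♙ ♙ ·│2
1│♖ ♘ ♗ · ♔ ♗ · ♖│1
  ─────────────────
  a b c d e f g h


2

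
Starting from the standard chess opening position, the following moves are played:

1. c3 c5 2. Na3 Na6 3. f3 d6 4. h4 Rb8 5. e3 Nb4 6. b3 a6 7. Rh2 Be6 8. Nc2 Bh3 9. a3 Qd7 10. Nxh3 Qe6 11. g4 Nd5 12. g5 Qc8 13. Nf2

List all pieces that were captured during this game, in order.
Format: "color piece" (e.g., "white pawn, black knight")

Tracking captures:
  Nxh3: captured black bishop

black bishop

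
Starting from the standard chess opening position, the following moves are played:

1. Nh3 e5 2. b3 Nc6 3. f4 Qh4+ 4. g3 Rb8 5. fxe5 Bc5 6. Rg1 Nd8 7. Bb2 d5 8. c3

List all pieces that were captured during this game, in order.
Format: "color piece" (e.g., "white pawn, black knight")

Tracking captures:
  fxe5: captured black pawn

black pawn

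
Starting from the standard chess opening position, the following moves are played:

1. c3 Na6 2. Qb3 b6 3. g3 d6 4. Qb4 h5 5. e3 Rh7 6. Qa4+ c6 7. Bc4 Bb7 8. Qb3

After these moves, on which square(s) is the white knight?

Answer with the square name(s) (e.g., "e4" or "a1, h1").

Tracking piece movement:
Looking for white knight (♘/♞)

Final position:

  a b c d e f g h
  ─────────────────
8│♜ · · ♛ ♚ ♝ ♞ ·│8
7│♟ ♝ · · ♟ ♟ ♟ ♜│7
6│♞ ♟ ♟ ♟ · · · ·│6
5│· · · · · · · ♟│5
4│· · ♗ · · · · ·│4
3│· ♕ ♙ · ♙ · ♙ ·│3
2│♙ ♙ · ♙ · ♙ · ♙│2
1│♖ ♘ ♗ · ♔ · ♘ ♖│1
  ─────────────────
  a b c d e f g h


b1, g1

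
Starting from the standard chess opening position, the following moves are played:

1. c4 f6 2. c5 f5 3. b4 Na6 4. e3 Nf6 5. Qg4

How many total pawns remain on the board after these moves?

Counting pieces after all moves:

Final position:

  a b c d e f g h
  ─────────────────
8│♜ · ♝ ♛ ♚ ♝ · ♜│8
7│♟ ♟ ♟ ♟ ♟ · ♟ ♟│7
6│♞ · · · · ♞ · ·│6
5│· · ♙ · · ♟ · ·│5
4│· ♙ · · · · ♕ ·│4
3│· · · · ♙ · · ·│3
2│♙ · · ♙ · ♙ ♙ ♙│2
1│♖ ♘ ♗ · ♔ ♗ ♘ ♖│1
  ─────────────────
  a b c d e f g h


16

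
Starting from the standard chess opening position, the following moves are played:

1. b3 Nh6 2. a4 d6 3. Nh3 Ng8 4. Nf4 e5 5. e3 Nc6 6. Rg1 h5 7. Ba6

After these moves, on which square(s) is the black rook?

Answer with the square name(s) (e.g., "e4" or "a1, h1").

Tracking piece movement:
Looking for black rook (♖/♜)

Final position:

  a b c d e f g h
  ─────────────────
8│♜ · ♝ ♛ ♚ ♝ ♞ ♜│8
7│♟ ♟ ♟ · · ♟ ♟ ·│7
6│♗ · ♞ ♟ · · · ·│6
5│· · · · ♟ · · ♟│5
4│♙ · · · · ♘ · ·│4
3│· ♙ · · ♙ · · ·│3
2│· · ♙ ♙ · ♙ ♙ ♙│2
1│♖ ♘ ♗ ♕ ♔ · ♖ ·│1
  ─────────────────
  a b c d e f g h


a8, h8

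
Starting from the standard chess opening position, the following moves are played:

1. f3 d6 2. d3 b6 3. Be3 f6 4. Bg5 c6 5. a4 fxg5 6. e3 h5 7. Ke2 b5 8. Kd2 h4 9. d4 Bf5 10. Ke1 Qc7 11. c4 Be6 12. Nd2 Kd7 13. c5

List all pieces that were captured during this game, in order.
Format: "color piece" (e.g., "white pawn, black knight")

Tracking captures:
  fxg5: captured white bishop

white bishop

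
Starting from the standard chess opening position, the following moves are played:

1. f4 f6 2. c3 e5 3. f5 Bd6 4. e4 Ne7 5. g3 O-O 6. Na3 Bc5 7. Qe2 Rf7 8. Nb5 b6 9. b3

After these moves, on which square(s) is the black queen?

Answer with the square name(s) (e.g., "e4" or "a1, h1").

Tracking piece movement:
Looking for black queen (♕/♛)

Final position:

  a b c d e f g h
  ─────────────────
8│♜ ♞ ♝ ♛ · · ♚ ·│8
7│♟ · ♟ ♟ ♞ ♜ ♟ ♟│7
6│· ♟ · · · ♟ · ·│6
5│· ♘ ♝ · ♟ ♙ · ·│5
4│· · · · ♙ · · ·│4
3│· ♙ ♙ · · · ♙ ·│3
2│♙ · · ♙ ♕ · · ♙│2
1│♖ · ♗ · ♔ ♗ ♘ ♖│1
  ─────────────────
  a b c d e f g h


d8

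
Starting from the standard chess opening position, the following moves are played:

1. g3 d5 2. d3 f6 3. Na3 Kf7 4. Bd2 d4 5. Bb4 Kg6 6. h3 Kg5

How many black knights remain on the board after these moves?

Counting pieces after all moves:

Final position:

  a b c d e f g h
  ─────────────────
8│♜ ♞ ♝ ♛ · ♝ ♞ ♜│8
7│♟ ♟ ♟ · ♟ · ♟ ♟│7
6│· · · · · ♟ · ·│6
5│· · · · · · ♚ ·│5
4│· ♗ · ♟ · · · ·│4
3│♘ · · ♙ · · ♙ ♙│3
2│♙ ♙ ♙ · ♙ ♙ · ·│2
1│♖ · · ♕ ♔ ♗ ♘ ♖│1
  ─────────────────
  a b c d e f g h


2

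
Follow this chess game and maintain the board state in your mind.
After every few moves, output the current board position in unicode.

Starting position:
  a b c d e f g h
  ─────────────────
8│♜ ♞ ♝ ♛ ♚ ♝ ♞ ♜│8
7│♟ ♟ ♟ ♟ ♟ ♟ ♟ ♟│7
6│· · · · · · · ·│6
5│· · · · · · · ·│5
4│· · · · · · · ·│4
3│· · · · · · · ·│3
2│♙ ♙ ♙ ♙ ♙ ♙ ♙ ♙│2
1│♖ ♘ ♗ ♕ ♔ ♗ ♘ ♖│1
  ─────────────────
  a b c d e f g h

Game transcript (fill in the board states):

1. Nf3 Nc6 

  a b c d e f g h
  ─────────────────
8│♜ · ♝ ♛ ♚ ♝ ♞ ♜│8
7│♟ ♟ ♟ ♟ ♟ ♟ ♟ ♟│7
6│· · ♞ · · · · ·│6
5│· · · · · · · ·│5
4│· · · · · · · ·│4
3│· · · · · ♘ · ·│3
2│♙ ♙ ♙ ♙ ♙ ♙ ♙ ♙│2
1│♖ ♘ ♗ ♕ ♔ ♗ · ♖│1
  ─────────────────
  a b c d e f g h

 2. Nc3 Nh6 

  a b c d e f g h
  ─────────────────
8│♜ · ♝ ♛ ♚ ♝ · ♜│8
7│♟ ♟ ♟ ♟ ♟ ♟ ♟ ♟│7
6│· · ♞ · · · · ♞│6
5│· · · · · · · ·│5
4│· · · · · · · ·│4
3│· · ♘ · · ♘ · ·│3
2│♙ ♙ ♙ ♙ ♙ ♙ ♙ ♙│2
1│♖ · ♗ ♕ ♔ ♗ · ♖│1
  ─────────────────
  a b c d e f g h

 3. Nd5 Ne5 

  a b c d e f g h
  ─────────────────
8│♜ · ♝ ♛ ♚ ♝ · ♜│8
7│♟ ♟ ♟ ♟ ♟ ♟ ♟ ♟│7
6│· · · · · · · ♞│6
5│· · · ♘ ♞ · · ·│5
4│· · · · · · · ·│4
3│· · · · · ♘ · ·│3
2│♙ ♙ ♙ ♙ ♙ ♙ ♙ ♙│2
1│♖ · ♗ ♕ ♔ ♗ · ♖│1
  ─────────────────
  a b c d e f g h

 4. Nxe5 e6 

  a b c d e f g h
  ─────────────────
8│♜ · ♝ ♛ ♚ ♝ · ♜│8
7│♟ ♟ ♟ ♟ · ♟ ♟ ♟│7
6│· · · · ♟ · · ♞│6
5│· · · ♘ ♘ · · ·│5
4│· · · · · · · ·│4
3│· · · · · · · ·│3
2│♙ ♙ ♙ ♙ ♙ ♙ ♙ ♙│2
1│♖ · ♗ ♕ ♔ ♗ · ♖│1
  ─────────────────
  a b c d e f g h

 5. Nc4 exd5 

  a b c d e f g h
  ─────────────────
8│♜ · ♝ ♛ ♚ ♝ · ♜│8
7│♟ ♟ ♟ ♟ · ♟ ♟ ♟│7
6│· · · · · · · ♞│6
5│· · · ♟ · · · ·│5
4│· · ♘ · · · · ·│4
3│· · · · · · · ·│3
2│♙ ♙ ♙ ♙ ♙ ♙ ♙ ♙│2
1│♖ · ♗ ♕ ♔ ♗ · ♖│1
  ─────────────────
  a b c d e f g h



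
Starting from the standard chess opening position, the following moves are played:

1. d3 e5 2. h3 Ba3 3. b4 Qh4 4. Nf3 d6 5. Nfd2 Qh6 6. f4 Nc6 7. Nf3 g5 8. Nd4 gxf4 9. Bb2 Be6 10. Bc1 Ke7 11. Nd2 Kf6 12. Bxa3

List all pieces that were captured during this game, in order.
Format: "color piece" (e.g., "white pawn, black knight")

Tracking captures:
  gxf4: captured white pawn
  Bxa3: captured black bishop

white pawn, black bishop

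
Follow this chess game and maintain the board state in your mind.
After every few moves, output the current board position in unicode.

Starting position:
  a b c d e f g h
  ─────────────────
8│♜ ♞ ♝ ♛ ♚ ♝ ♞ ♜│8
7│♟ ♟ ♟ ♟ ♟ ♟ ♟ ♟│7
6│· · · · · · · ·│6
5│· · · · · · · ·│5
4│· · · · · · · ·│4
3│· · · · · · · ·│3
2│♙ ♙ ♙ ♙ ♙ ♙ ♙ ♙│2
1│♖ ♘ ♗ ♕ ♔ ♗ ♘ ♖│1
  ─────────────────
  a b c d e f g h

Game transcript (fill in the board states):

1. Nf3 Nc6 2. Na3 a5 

  a b c d e f g h
  ─────────────────
8│♜ · ♝ ♛ ♚ ♝ ♞ ♜│8
7│· ♟ ♟ ♟ ♟ ♟ ♟ ♟│7
6│· · ♞ · · · · ·│6
5│♟ · · · · · · ·│5
4│· · · · · · · ·│4
3│♘ · · · · ♘ · ·│3
2│♙ ♙ ♙ ♙ ♙ ♙ ♙ ♙│2
1│♖ · ♗ ♕ ♔ ♗ · ♖│1
  ─────────────────
  a b c d e f g h

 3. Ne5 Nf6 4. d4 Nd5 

  a b c d e f g h
  ─────────────────
8│♜ · ♝ ♛ ♚ ♝ · ♜│8
7│· ♟ ♟ ♟ ♟ ♟ ♟ ♟│7
6│· · ♞ · · · · ·│6
5│♟ · · ♞ ♘ · · ·│5
4│· · · ♙ · · · ·│4
3│♘ · · · · · · ·│3
2│♙ ♙ ♙ · ♙ ♙ ♙ ♙│2
1│♖ · ♗ ♕ ♔ ♗ · ♖│1
  ─────────────────
  a b c d e f g h

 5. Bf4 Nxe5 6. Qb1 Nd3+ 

  a b c d e f g h
  ─────────────────
8│♜ · ♝ ♛ ♚ ♝ · ♜│8
7│· ♟ ♟ ♟ ♟ ♟ ♟ ♟│7
6│· · · · · · · ·│6
5│♟ · · ♞ · · · ·│5
4│· · · ♙ · ♗ · ·│4
3│♘ · · ♞ · · · ·│3
2│♙ ♙ ♙ · ♙ ♙ ♙ ♙│2
1│♖ ♕ · · ♔ ♗ · ♖│1
  ─────────────────
  a b c d e f g h

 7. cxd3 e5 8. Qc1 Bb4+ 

  a b c d e f g h
  ─────────────────
8│♜ · ♝ ♛ ♚ · · ♜│8
7│· ♟ ♟ ♟ · ♟ ♟ ♟│7
6│· · · · · · · ·│6
5│♟ · · ♞ ♟ · · ·│5
4│· ♝ · ♙ · ♗ · ·│4
3│♘ · · ♙ · · · ·│3
2│♙ ♙ · · ♙ ♙ ♙ ♙│2
1│♖ · ♕ · ♔ ♗ · ♖│1
  ─────────────────
  a b c d e f g h



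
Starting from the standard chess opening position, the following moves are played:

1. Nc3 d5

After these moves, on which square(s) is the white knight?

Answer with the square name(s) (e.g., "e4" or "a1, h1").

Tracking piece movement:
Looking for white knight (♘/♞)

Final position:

  a b c d e f g h
  ─────────────────
8│♜ ♞ ♝ ♛ ♚ ♝ ♞ ♜│8
7│♟ ♟ ♟ · ♟ ♟ ♟ ♟│7
6│· · · · · · · ·│6
5│· · · ♟ · · · ·│5
4│· · · · · · · ·│4
3│· · ♘ · · · · ·│3
2│♙ ♙ ♙ ♙ ♙ ♙ ♙ ♙│2
1│♖ · ♗ ♕ ♔ ♗ ♘ ♖│1
  ─────────────────
  a b c d e f g h


c3, g1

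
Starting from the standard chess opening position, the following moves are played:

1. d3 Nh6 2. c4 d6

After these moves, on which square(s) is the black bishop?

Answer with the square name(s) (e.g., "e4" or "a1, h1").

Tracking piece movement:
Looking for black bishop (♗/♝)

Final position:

  a b c d e f g h
  ─────────────────
8│♜ ♞ ♝ ♛ ♚ ♝ · ♜│8
7│♟ ♟ ♟ · ♟ ♟ ♟ ♟│7
6│· · · ♟ · · · ♞│6
5│· · · · · · · ·│5
4│· · ♙ · · · · ·│4
3│· · · ♙ · · · ·│3
2│♙ ♙ · · ♙ ♙ ♙ ♙│2
1│♖ ♘ ♗ ♕ ♔ ♗ ♘ ♖│1
  ─────────────────
  a b c d e f g h


c8, f8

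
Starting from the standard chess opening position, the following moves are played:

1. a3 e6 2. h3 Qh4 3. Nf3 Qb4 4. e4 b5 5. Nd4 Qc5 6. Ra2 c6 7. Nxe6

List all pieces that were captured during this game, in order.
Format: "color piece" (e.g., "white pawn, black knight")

Tracking captures:
  Nxe6: captured black pawn

black pawn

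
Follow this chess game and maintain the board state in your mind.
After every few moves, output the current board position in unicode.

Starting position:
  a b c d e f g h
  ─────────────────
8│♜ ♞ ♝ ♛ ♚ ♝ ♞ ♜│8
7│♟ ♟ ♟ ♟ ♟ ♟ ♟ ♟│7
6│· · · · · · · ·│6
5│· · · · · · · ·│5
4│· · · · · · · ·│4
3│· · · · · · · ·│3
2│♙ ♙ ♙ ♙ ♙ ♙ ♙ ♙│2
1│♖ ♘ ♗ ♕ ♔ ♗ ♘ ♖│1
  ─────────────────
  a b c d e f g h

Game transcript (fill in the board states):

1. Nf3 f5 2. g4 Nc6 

  a b c d e f g h
  ─────────────────
8│♜ · ♝ ♛ ♚ ♝ ♞ ♜│8
7│♟ ♟ ♟ ♟ ♟ · ♟ ♟│7
6│· · ♞ · · · · ·│6
5│· · · · · ♟ · ·│5
4│· · · · · · ♙ ·│4
3│· · · · · ♘ · ·│3
2│♙ ♙ ♙ ♙ ♙ ♙ · ♙│2
1│♖ ♘ ♗ ♕ ♔ ♗ · ♖│1
  ─────────────────
  a b c d e f g h

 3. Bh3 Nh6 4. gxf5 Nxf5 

  a b c d e f g h
  ─────────────────
8│♜ · ♝ ♛ ♚ ♝ · ♜│8
7│♟ ♟ ♟ ♟ ♟ · ♟ ♟│7
6│· · ♞ · · · · ·│6
5│· · · · · ♞ · ·│5
4│· · · · · · · ·│4
3│· · · · · ♘ · ♗│3
2│♙ ♙ ♙ ♙ ♙ ♙ · ♙│2
1│♖ ♘ ♗ ♕ ♔ · · ♖│1
  ─────────────────
  a b c d e f g h

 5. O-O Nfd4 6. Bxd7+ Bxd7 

  a b c d e f g h
  ─────────────────
8│♜ · · ♛ ♚ ♝ · ♜│8
7│♟ ♟ ♟ ♝ ♟ · ♟ ♟│7
6│· · ♞ · · · · ·│6
5│· · · · · · · ·│5
4│· · · ♞ · · · ·│4
3│· · · · · ♘ · ·│3
2│♙ ♙ ♙ ♙ ♙ ♙ · ♙│2
1│♖ ♘ ♗ ♕ · ♖ ♔ ·│1
  ─────────────────
  a b c d e f g h

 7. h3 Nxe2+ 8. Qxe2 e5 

  a b c d e f g h
  ─────────────────
8│♜ · · ♛ ♚ ♝ · ♜│8
7│♟ ♟ ♟ ♝ · · ♟ ♟│7
6│· · ♞ · · · · ·│6
5│· · · · ♟ · · ·│5
4│· · · · · · · ·│4
3│· · · · · ♘ · ♙│3
2│♙ ♙ ♙ ♙ ♕ ♙ · ·│2
1│♖ ♘ ♗ · · ♖ ♔ ·│1
  ─────────────────
  a b c d e f g h

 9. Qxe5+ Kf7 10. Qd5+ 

  a b c d e f g h
  ─────────────────
8│♜ · · ♛ · ♝ · ♜│8
7│♟ ♟ ♟ ♝ · ♚ ♟ ♟│7
6│· · ♞ · · · · ·│6
5│· · · ♕ · · · ·│5
4│· · · · · · · ·│4
3│· · · · · ♘ · ♙│3
2│♙ ♙ ♙ ♙ · ♙ · ·│2
1│♖ ♘ ♗ · · ♖ ♔ ·│1
  ─────────────────
  a b c d e f g h


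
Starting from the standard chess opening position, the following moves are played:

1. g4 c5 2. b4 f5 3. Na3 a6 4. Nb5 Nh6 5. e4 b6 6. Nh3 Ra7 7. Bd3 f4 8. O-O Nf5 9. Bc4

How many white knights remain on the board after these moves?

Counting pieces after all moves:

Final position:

  a b c d e f g h
  ─────────────────
8│· ♞ ♝ ♛ ♚ ♝ · ♜│8
7│♜ · · ♟ ♟ · ♟ ♟│7
6│♟ ♟ · · · · · ·│6
5│· ♘ ♟ · · ♞ · ·│5
4│· ♙ ♗ · ♙ ♟ ♙ ·│4
3│· · · · · · · ♘│3
2│♙ · ♙ ♙ · ♙ · ♙│2
1│♖ · ♗ ♕ · ♖ ♔ ·│1
  ─────────────────
  a b c d e f g h


2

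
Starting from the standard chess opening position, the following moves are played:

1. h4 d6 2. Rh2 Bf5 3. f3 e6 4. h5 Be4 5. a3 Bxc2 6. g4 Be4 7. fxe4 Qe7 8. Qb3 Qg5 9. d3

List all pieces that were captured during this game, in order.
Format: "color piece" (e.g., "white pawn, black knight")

Tracking captures:
  Bxc2: captured white pawn
  fxe4: captured black bishop

white pawn, black bishop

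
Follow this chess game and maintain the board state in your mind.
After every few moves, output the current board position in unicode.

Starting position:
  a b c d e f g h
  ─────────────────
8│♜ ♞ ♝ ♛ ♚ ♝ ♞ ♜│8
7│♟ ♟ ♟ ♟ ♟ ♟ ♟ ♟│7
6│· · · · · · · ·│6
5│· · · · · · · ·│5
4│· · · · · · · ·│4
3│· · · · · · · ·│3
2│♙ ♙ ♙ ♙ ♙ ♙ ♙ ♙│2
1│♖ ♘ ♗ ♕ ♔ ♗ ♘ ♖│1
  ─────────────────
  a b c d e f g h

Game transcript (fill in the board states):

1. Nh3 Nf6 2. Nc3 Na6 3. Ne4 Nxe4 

  a b c d e f g h
  ─────────────────
8│♜ · ♝ ♛ ♚ ♝ · ♜│8
7│♟ ♟ ♟ ♟ ♟ ♟ ♟ ♟│7
6│♞ · · · · · · ·│6
5│· · · · · · · ·│5
4│· · · · ♞ · · ·│4
3│· · · · · · · ♘│3
2│♙ ♙ ♙ ♙ ♙ ♙ ♙ ♙│2
1│♖ · ♗ ♕ ♔ ♗ · ♖│1
  ─────────────────
  a b c d e f g h

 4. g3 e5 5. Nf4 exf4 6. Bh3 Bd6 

  a b c d e f g h
  ─────────────────
8│♜ · ♝ ♛ ♚ · · ♜│8
7│♟ ♟ ♟ ♟ · ♟ ♟ ♟│7
6│♞ · · ♝ · · · ·│6
5│· · · · · · · ·│5
4│· · · · ♞ ♟ · ·│4
3│· · · · · · ♙ ♗│3
2│♙ ♙ ♙ ♙ ♙ ♙ · ♙│2
1│♖ · ♗ ♕ ♔ · · ♖│1
  ─────────────────
  a b c d e f g h

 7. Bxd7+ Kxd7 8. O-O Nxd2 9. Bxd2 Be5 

  a b c d e f g h
  ─────────────────
8│♜ · ♝ ♛ · · · ♜│8
7│♟ ♟ ♟ ♚ · ♟ ♟ ♟│7
6│♞ · · · · · · ·│6
5│· · · · ♝ · · ·│5
4│· · · · · ♟ · ·│4
3│· · · · · · ♙ ·│3
2│♙ ♙ ♙ ♗ ♙ ♙ · ♙│2
1│♖ · · ♕ · ♖ ♔ ·│1
  ─────────────────
  a b c d e f g h

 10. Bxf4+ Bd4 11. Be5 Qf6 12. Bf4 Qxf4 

  a b c d e f g h
  ─────────────────
8│♜ · ♝ · · · · ♜│8
7│♟ ♟ ♟ ♚ · ♟ ♟ ♟│7
6│♞ · · · · · · ·│6
5│· · · · · · · ·│5
4│· · · ♝ · ♛ · ·│4
3│· · · · · · ♙ ·│3
2│♙ ♙ ♙ · ♙ ♙ · ♙│2
1│♖ · · ♕ · ♖ ♔ ·│1
  ─────────────────
  a b c d e f g h

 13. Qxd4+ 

  a b c d e f g h
  ─────────────────
8│♜ · ♝ · · · · ♜│8
7│♟ ♟ ♟ ♚ · ♟ ♟ ♟│7
6│♞ · · · · · · ·│6
5│· · · · · · · ·│5
4│· · · ♕ · ♛ · ·│4
3│· · · · · · ♙ ·│3
2│♙ ♙ ♙ · ♙ ♙ · ♙│2
1│♖ · · · · ♖ ♔ ·│1
  ─────────────────
  a b c d e f g h
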